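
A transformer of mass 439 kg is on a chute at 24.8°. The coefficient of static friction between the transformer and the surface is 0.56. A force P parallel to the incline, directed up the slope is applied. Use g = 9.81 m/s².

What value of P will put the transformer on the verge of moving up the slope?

P ≈ 4000 N

At impending motion up the slope, friction acts down-slope at its limit: f = μ_s N.
P is parallel to the surface, so N = m g cos θ = 3910 N.
Along the incline: P = m g sin θ + μ_s N = 1810 + 0.56×3910 = 4000 N.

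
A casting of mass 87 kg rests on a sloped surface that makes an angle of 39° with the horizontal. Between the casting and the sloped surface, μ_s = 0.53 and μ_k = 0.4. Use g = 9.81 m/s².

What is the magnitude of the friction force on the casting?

f ≈ 265 N (up the incline)

The normal reaction is N = m g cos θ = 663.3 N.
For equilibrium along the incline, friction must balance the weight component: f = m g sin θ = 537.1 N up the slope.
Maximum static friction available: μ_s N = 0.53 × 663.3 = 351.5 N.
Since |537.1| > 351.5 N, static friction cannot hold it; the casting slides down the incline and kinetic friction applies: f = μ_k N = 0.4 × 663.3 = 265 N.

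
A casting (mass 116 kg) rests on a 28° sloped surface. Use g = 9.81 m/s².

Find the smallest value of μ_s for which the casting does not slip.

At the slip threshold m g sin θ = μ_s m g cos θ, so μ_s,min = tan θ.
μ_s,min = tan 28° = 0.532.

μ_s,min ≈ 0.532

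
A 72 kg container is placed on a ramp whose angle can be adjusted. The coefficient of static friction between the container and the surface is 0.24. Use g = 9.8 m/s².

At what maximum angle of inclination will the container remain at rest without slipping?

At the slip threshold, m g sin θ = μ_s · m g cos θ, so tan θ = μ_s.
θ_max = arctan(0.24) = 13.5°.

θ_max ≈ 13.5°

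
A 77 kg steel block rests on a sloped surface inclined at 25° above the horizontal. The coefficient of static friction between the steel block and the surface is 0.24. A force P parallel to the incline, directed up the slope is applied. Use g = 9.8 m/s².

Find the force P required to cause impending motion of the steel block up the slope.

P ≈ 483 N

At impending motion up the slope, friction acts down-slope at its limit: f = μ_s N.
P is parallel to the surface, so N = m g cos θ = 684 N.
Along the incline: P = m g sin θ + μ_s N = 319 + 0.24×684 = 483 N.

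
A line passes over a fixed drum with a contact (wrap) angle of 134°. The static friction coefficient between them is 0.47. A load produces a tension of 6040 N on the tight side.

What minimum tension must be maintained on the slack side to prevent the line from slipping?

Capstan equation at impending slip: T_tight/T_slack = e^{μβ}.
β = 134° = 2.339 rad; e^{μβ} = e^{0.47×2.339} = 3.002.
T_slack = T_tight / e^{μβ} = 6040 / 3.002 = 2010 N.

T_min ≈ 2010 N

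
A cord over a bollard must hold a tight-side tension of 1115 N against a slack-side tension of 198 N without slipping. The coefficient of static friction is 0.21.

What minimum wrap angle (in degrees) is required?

β_min ≈ 472°

T₂/T₁ = e^{μβ} → β = ln(T₂/T₁)/μ.
β = ln(1115/198)/0.21 = 1.728/0.21 = 8.23 rad.
In degrees: β = 8.23 × 180/π = 472°.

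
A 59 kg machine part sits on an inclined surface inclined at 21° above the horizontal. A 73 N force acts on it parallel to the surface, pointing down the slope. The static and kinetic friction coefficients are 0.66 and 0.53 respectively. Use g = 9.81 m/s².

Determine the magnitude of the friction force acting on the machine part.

f ≈ 280 N (up the incline)

Normal force: N = m g cos θ = 59 × 9.81 × cos 21° = 540.3 N.
For equilibrium along the incline the friction force must supply f = m g sin θ + P = 207.4 + 73 = 280.4 N (positive meaning up-slope).
The static-friction ceiling is μ_s N = 0.66 × 540.3 = 356.6 N.
Since |280.4| ≤ 356.6 N, no slip — friction simply equals what equilibrium demands.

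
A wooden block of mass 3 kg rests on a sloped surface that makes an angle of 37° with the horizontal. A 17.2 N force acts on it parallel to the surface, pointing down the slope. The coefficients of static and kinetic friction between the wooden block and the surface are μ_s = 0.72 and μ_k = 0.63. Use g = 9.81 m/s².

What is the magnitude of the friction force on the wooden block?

f ≈ 14.8 N (up the incline)

Normal force: N = m g cos θ = 3 × 9.81 × cos 37° = 23.5 N.
Parallel to the incline, ΣF = 0 gives f = m g sin θ + P = 17.71 + 17.2 = 34.91 N (up-slope positive).
Maximum static friction available: μ_s N = 0.72 × 23.5 = 16.92 N.
|34.91| exceeds 16.92 N, so the wooden block slips down-slope; friction is kinetic, f = μ_k N = 0.63×23.5 = 14.8 N.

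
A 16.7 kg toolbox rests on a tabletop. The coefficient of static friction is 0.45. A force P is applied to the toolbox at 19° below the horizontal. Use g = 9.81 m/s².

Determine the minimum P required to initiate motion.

P ≈ 92.3 N

N = m g + P sin α (the push presses the toolbox into the tabletop).
At impending slip, P cos α = μ_s N = μ_s (m g + P sin α).
Solving: P (cos α − μ_s sin α) = μ_s m g → P = 0.45×164/(cos 19° − 0.45 sin 19°) = 73.7/0.799 = 92.3 N.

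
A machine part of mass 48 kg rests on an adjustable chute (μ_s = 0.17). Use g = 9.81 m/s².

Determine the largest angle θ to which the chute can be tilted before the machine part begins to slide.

At the slip threshold, m g sin θ = μ_s · m g cos θ, so tan θ = μ_s.
θ_max = arctan(0.17) = 9.65°.

θ_max ≈ 9.65°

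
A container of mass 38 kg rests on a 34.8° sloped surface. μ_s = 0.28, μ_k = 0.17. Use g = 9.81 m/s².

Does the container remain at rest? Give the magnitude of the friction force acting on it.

N = m g cos θ = 306 N.
Down-slope weight component: m g sin θ = 213 N.
μ_s N = 85.7 N.
213 > 85.7 N, so it slides; kinetic friction f = μ_k N = 0.17×306 = 52 N.

f ≈ 52 N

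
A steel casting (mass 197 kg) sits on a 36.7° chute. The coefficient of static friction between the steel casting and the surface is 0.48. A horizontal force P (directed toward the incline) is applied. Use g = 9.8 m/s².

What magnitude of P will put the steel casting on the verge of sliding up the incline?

P ≈ 3680 N

At impending motion up the slope, friction acts down-slope at its limit: f = μ_s N.
Perpendicular to the incline: N = m g cos θ + P sin θ.
Along the incline: P cos θ = m g sin θ + μ_s N = m g sin θ + μ_s (m g cos θ + P sin θ).
Solving, P (cos θ − μ_s sin θ) = m g (sin θ + μ_s cos θ), so P = 197×9.8×(sin 36.7° + 0.48 cos 36.7°)/(cos 36.7° − 0.48 sin 36.7°) = 1930×0.9825/0.5149 = 3680 N.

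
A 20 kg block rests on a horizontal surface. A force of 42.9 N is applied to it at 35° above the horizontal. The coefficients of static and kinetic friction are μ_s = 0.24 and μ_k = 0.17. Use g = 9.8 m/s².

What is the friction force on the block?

N = m g − P sin α = 196 − 42.9×sin 35° = 171.4 N.
The horizontal driving force is P cos α = 35.14 N, so equilibrium needs friction f = 35.14 N.
μ_s N = 0.24 × 171.4 = 41.13 N.
Since 35.14 N does not exceed the limit, the block stays at rest and f = 35.1 N.

f ≈ 35.1 N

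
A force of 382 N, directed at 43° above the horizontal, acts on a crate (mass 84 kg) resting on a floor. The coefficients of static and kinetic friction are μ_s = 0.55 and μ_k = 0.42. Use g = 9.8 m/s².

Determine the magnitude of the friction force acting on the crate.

N = m g − P sin α = 823.2 − 382×sin 43° = 562.7 N.
The horizontal driving force is P cos α = 279.4 N, so equilibrium needs friction f = 279.4 N.
μ_s N = 0.55 × 562.7 = 309.5 N.
Since 279.4 N does not exceed the limit, the crate stays at rest and f = 279 N.

f ≈ 279 N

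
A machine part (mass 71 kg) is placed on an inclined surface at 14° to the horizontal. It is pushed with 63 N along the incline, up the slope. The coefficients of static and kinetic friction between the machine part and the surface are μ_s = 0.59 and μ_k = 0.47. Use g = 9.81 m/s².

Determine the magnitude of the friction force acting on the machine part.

Normal force: N = m g cos θ = 71 × 9.81 × cos 14° = 675.8 N.
Parallel to the incline, ΣF = 0 gives f = m g sin θ − P = 168.5 − 63 = 105.5 N (up-slope positive).
Static friction can supply at most μ_s N = 398.7 N.
Since |105.5| ≤ 398.7 N, static friction is sufficient; f equals the required value, not μ_s N.

f ≈ 106 N (up the incline)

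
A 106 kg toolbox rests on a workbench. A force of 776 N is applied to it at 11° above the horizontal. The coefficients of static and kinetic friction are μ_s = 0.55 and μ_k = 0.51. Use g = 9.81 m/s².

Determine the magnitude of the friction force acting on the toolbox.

f ≈ 455 N

N = m g − P sin α = 1040 − 776×sin 11° = 891.8 N.
For equilibrium, f = P cos α = 776×cos 11° = 761.7 N.
The static-friction limit is μ_s N = 490.5 N.
761.7 > 490.5 N → the toolbox slides; f = μ_k N = 0.51×891.8 = 455 N.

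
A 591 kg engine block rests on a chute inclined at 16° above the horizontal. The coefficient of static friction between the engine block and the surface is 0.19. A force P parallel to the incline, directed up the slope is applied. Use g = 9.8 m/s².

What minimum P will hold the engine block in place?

The engine block tends to slide down (tan θ > μ_s), so at the point of impending slip friction acts up-slope at its limit: f = μ_s N.
P is parallel to the surface, so N = m g cos θ = 5570 N.
Along the incline: P + μ_s N = m g sin θ, so P = 1600 − 0.19×5570 = 539 N.

P_min ≈ 539 N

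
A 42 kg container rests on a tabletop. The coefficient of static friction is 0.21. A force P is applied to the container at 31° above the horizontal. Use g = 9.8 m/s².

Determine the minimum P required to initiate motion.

N = m g − P sin α (the pull lifts the container).
At impending slip, P cos α = μ_s N = μ_s (m g − P sin α).
Solving: P (cos α + μ_s sin α) = μ_s m g → P = 0.21×412/(cos 31° + 0.21 sin 31°) = 86.4/0.9653 = 89.5 N.

P ≈ 89.5 N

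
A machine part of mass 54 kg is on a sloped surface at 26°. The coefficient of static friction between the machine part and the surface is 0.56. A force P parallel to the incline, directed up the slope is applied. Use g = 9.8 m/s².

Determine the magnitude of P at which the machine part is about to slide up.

P ≈ 498 N

At impending motion up the slope, friction acts down-slope at its limit: f = μ_s N.
P is parallel to the surface, so N = m g cos θ = 476 N.
Along the incline: P = m g sin θ + μ_s N = 232 + 0.56×476 = 498 N.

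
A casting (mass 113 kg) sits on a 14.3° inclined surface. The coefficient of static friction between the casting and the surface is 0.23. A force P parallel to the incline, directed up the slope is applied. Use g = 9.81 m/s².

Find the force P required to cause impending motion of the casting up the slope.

P ≈ 521 N

At impending motion up the slope, friction acts down-slope at its limit: f = μ_s N.
P is parallel to the surface, so N = m g cos θ = 1070 N.
Along the incline: P = m g sin θ + μ_s N = 274 + 0.23×1070 = 521 N.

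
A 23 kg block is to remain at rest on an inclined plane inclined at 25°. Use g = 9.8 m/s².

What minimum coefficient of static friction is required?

At the slip threshold m g sin θ = μ_s m g cos θ, so μ_s,min = tan θ.
μ_s,min = tan 25° = 0.466.

μ_s,min ≈ 0.466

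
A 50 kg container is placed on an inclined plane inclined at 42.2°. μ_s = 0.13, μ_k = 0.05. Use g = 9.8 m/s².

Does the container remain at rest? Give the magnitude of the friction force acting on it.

N = m g cos θ = 363 N.
Down-slope weight component: m g sin θ = 329 N.
μ_s N = 47.2 N.
329 > 47.2 N, so it slides; kinetic friction f = μ_k N = 0.05×363 = 18.1 N.

f ≈ 18.1 N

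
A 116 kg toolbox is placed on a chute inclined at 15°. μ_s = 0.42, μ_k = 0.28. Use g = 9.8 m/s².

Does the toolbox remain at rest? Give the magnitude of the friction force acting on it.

N = m g cos θ = 1100 N.
Down-slope weight component: m g sin θ = 294 N.
μ_s N = 461 N.
294 ≤ 461 N, so it stays put; friction = 294 N.

f ≈ 294 N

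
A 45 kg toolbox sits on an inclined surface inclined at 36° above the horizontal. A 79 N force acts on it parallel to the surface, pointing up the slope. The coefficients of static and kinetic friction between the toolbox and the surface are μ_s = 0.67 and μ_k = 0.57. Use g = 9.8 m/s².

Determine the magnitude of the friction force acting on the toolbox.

Normal force: N = m g cos θ = 45 × 9.8 × cos 36° = 356.8 N.
The friction needed for equilibrium is m g sin θ − P = 259.2 − 79 = 180.2 N, measured positive up-slope.
Maximum static friction available: μ_s N = 0.67 × 356.8 = 239 N.
Since |180.2| ≤ 239 N, static friction is sufficient; f equals the required value, not μ_s N.

f ≈ 180 N (up the incline)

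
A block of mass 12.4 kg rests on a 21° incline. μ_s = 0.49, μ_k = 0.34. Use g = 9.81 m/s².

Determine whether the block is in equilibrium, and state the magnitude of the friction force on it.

f ≈ 43.6 N

N = m g cos θ = 114 N.
Down-slope weight component: m g sin θ = 43.6 N.
μ_s N = 55.6 N.
43.6 ≤ 55.6 N, so it stays put; friction = 43.6 N.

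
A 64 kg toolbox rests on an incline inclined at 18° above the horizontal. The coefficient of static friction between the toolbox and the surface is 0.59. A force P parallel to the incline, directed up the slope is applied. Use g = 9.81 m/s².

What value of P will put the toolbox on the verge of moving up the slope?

P ≈ 546 N

At impending motion up the slope, friction acts down-slope at its limit: f = μ_s N.
P is parallel to the surface, so N = m g cos θ = 597 N.
Along the incline: P = m g sin θ + μ_s N = 194 + 0.59×597 = 546 N.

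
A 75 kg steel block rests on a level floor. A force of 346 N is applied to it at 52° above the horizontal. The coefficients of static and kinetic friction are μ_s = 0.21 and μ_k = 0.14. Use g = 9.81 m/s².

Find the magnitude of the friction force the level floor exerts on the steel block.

f ≈ 64.8 N

The vertical component of P reduces the normal force: N = m g − P sin α = 735.8 − 272.7 = 463.1 N.
Horizontally, friction must balance P cos α = 213 N.
μ_s N = 0.21 × 463.1 = 97.25 N.
The required friction exceeds μ_s N, so the steel block moves and f = μ_k N = 64.8 N.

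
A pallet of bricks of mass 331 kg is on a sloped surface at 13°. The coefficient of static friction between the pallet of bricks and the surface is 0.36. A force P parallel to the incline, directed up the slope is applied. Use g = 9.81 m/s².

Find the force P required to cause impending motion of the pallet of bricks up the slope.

P ≈ 1870 N

At impending motion up the slope, friction acts down-slope at its limit: f = μ_s N.
P is parallel to the surface, so N = m g cos θ = 3160 N.
Along the incline: P = m g sin θ + μ_s N = 730 + 0.36×3160 = 1870 N.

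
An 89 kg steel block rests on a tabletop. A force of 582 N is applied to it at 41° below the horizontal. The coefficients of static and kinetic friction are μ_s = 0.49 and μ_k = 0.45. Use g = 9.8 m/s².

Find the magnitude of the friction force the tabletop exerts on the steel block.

f ≈ 439 N

Vertical equilibrium gives N = m g + P sin α = 1254 N.
For equilibrium, f = P cos α = 582×cos 41° = 439.2 N.
The static-friction limit is μ_s N = 614.5 N.
Since 439.2 N does not exceed the limit, the steel block stays at rest and f = 439 N.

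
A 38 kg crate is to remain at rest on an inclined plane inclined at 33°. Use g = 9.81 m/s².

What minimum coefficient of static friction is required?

μ_s,min ≈ 0.649

At the slip threshold m g sin θ = μ_s m g cos θ, so μ_s,min = tan θ.
μ_s,min = tan 33° = 0.649.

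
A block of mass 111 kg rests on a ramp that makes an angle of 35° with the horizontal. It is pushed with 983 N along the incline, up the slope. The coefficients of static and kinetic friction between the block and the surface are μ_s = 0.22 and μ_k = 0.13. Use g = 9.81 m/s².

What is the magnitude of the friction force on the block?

Perpendicular to the surface, N = m g cos θ = 111·9.81·cos 35° = 892 N.
For equilibrium along the incline the friction force must supply f = m g sin θ − P = 624.6 − 983 = -358.4 N (positive meaning up-slope).
The static-friction ceiling is μ_s N = 0.22 × 892 = 196.2 N.
|-358.4| exceeds 196.2 N, so the block slips up-slope; friction is kinetic, f = μ_k N = 0.13×892 = 116 N.

f ≈ 116 N (down the incline)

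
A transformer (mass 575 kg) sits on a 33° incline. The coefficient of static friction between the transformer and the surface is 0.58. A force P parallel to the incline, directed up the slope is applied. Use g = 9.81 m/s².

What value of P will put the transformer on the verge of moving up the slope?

P ≈ 5820 N

At impending motion up the slope, friction acts down-slope at its limit: f = μ_s N.
P is parallel to the surface, so N = m g cos θ = 4730 N.
Along the incline: P = m g sin θ + μ_s N = 3070 + 0.58×4730 = 5820 N.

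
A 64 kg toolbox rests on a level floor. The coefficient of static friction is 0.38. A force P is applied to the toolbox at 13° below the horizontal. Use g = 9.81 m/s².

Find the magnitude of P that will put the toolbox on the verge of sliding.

N = m g + P sin α (the push presses the toolbox into the level floor).
At impending slip, P cos α = μ_s N = μ_s (m g + P sin α).
Solving: P (cos α − μ_s sin α) = μ_s m g → P = 0.38×628/(cos 13° − 0.38 sin 13°) = 239/0.8889 = 268 N.

P ≈ 268 N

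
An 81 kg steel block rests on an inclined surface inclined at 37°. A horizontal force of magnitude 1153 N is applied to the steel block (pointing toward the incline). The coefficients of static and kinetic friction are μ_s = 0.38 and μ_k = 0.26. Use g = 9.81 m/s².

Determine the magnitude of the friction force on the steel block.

The horizontal push has a component P sin θ into the surface, so N = m g cos θ + P sin θ = 634.6 + 693.9 = 1328 N.
Parallel to the incline: P cos θ − m g sin θ = 920.8 − 478.2 = 442.6 N; the friction needed to balance this is 442.6 N acting down the slope.
Maximum static friction: μ_s N = 0.38 × 1328 = 504.8 N.
|f_req| = 442.6 ≤ 504.8 N → the steel block is in equilibrium; friction equals the required value.

f ≈ 443 N (down the incline)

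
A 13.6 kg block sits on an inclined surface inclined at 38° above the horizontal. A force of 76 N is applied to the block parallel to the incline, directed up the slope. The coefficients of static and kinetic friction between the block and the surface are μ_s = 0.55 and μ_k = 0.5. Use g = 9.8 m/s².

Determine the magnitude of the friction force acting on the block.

The normal reaction is N = m g cos θ = 105 N.
The friction needed for equilibrium is m g sin θ − P = 82.06 − 76 = 6.055 N, measured positive up-slope.
The static-friction ceiling is μ_s N = 0.55 × 105 = 57.76 N.
Since |6.055| ≤ 57.76 N, no slip — friction simply equals what equilibrium demands.

f ≈ 6.06 N (up the incline)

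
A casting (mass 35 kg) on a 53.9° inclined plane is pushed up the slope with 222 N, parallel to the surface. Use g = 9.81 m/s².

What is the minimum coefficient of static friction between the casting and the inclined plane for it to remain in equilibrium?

μ_s,min ≈ 0.274

N = m g cos θ = 202.3 N.
Friction must make up the shortfall along the incline: f = m g sin θ − P = 277.4 − 222 = 55.42 N.
At the threshold f = μ_s N, so μ_s,min = 55.42/202.3 = 0.274.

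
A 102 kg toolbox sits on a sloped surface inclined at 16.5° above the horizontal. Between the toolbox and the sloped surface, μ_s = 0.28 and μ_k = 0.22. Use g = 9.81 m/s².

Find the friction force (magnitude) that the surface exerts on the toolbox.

Normal force: N = m g cos θ = 102 × 9.81 × cos 16.5° = 959.4 N.
For equilibrium along the incline, friction must balance the weight component: f = m g sin θ = 284.2 N up the slope.
The static-friction ceiling is μ_s N = 0.28 × 959.4 = 268.6 N.
|284.2| exceeds 268.6 N, so the toolbox slips down-slope; friction is kinetic, f = μ_k N = 0.22×959.4 = 211 N.

f ≈ 211 N (up the incline)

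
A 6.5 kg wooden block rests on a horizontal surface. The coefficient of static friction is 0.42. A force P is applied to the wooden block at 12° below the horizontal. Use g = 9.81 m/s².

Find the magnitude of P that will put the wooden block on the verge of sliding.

N = m g + P sin α (the push presses the wooden block into the horizontal surface).
At impending slip, P cos α = μ_s N = μ_s (m g + P sin α).
Solving: P (cos α − μ_s sin α) = μ_s m g → P = 0.42×63.8/(cos 12° − 0.42 sin 12°) = 26.8/0.8908 = 30.1 N.

P ≈ 30.1 N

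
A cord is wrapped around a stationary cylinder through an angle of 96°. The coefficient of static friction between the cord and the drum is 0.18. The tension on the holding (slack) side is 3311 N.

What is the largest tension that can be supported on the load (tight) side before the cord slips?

At impending slip the capstan equation gives T₂/T₁ = e^{μβ} with β in radians.
β = 96° × π/180 = 1.676 rad.
e^{μβ} = e^{0.18×1.676} = 1.352.
T₂ = T₁ · e^{μβ} = 3311 × 1.352 = 4480 N.

T_max ≈ 4480 N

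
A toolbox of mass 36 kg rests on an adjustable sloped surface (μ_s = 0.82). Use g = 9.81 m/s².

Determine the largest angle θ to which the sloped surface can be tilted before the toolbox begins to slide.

θ_max ≈ 39.4°

At the slip threshold, m g sin θ = μ_s · m g cos θ, so tan θ = μ_s.
θ_max = arctan(0.82) = 39.4°.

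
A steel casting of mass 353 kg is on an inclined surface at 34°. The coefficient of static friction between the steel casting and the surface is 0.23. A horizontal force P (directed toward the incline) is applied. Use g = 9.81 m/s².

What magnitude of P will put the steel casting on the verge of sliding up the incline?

At impending motion up the slope, friction acts down-slope at its limit: f = μ_s N.
Perpendicular to the incline: N = m g cos θ + P sin θ.
Along the incline: P cos θ = m g sin θ + μ_s N = m g sin θ + μ_s (m g cos θ + P sin θ).
Solving, P (cos θ − μ_s sin θ) = m g (sin θ + μ_s cos θ), so P = 353×9.81×(sin 34° + 0.23 cos 34°)/(cos 34° − 0.23 sin 34°) = 3460×0.7499/0.7004 = 3710 N.

P ≈ 3710 N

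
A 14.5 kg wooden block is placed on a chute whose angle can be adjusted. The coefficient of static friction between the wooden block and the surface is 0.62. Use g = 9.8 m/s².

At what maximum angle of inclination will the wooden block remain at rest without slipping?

θ_max ≈ 31.8°

At the slip threshold, m g sin θ = μ_s · m g cos θ, so tan θ = μ_s.
θ_max = arctan(0.62) = 31.8°.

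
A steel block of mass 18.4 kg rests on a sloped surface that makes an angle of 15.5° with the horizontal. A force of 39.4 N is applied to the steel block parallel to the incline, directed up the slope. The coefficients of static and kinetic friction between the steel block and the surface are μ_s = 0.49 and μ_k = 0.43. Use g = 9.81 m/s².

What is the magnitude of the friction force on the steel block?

f ≈ 8.84 N (up the incline)

Normal force: N = m g cos θ = 18.4 × 9.81 × cos 15.5° = 173.9 N.
For equilibrium along the incline the friction force must supply f = m g sin θ − P = 48.24 − 39.4 = 8.838 N (positive meaning up-slope).
The static-friction ceiling is μ_s N = 0.49 × 173.9 = 85.23 N.
Since |8.838| ≤ 85.23 N, static friction is sufficient; f equals the required value, not μ_s N.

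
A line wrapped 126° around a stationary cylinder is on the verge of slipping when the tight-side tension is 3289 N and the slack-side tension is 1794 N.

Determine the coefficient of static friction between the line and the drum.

T₂/T₁ = e^{μβ} → μ = ln(T₂/T₁)/β.
β = 126° = 2.199 rad.
μ = ln(3289/1794)/2.199 = ln(1.833)/2.199 = 0.276.

μ ≈ 0.276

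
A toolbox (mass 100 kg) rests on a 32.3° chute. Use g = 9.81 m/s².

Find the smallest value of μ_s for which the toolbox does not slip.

μ_s,min ≈ 0.632

At the slip threshold m g sin θ = μ_s m g cos θ, so μ_s,min = tan θ.
μ_s,min = tan 32.3° = 0.632.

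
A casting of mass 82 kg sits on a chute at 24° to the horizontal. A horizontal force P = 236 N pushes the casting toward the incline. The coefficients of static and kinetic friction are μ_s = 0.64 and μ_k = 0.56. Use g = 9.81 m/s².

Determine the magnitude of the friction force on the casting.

Resolve perpendicular to the incline: N = m g cos θ + P sin θ = 82×9.81×cos 24° + 236×sin 24° = 830.9 N.
Parallel to the incline: P cos θ − m g sin θ = 215.6 − 327.2 = -111.6 N; the friction needed to balance this is 111.6 N acting up the slope.
The limit of static friction is μ_s N = 531.8 N.
Since 111.6 N is within the 531.8 N limit, the casting stays put and friction is exactly 112 N.

f ≈ 112 N (up the incline)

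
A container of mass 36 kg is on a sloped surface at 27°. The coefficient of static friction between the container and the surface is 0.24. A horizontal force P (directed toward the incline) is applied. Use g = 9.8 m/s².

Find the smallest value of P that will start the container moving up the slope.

At impending motion up the slope, friction acts down-slope at its limit: f = μ_s N.
Perpendicular to the incline: N = m g cos θ + P sin θ.
Along the incline: P cos θ = m g sin θ + μ_s N = m g sin θ + μ_s (m g cos θ + P sin θ).
Solving, P (cos θ − μ_s sin θ) = m g (sin θ + μ_s cos θ), so P = 36×9.8×(sin 27° + 0.24 cos 27°)/(cos 27° − 0.24 sin 27°) = 353×0.6678/0.782 = 301 N.

P ≈ 301 N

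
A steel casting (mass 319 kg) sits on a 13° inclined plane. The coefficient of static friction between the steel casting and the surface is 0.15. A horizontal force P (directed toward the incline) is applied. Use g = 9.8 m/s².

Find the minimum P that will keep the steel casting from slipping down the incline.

The steel casting tends to slide down (tan θ > μ_s), so at the point of impending slip friction acts up-slope at its limit: f = μ_s N.
Perpendicular to the incline: N = m g cos θ + P sin θ.
Along the incline: P cos θ + μ_s N = m g sin θ, i.e. P cos θ + μ_s (m g cos θ + P sin θ) = m g sin θ.
Solving, P (cos θ + μ_s sin θ) = m g (sin θ − μ_s cos θ), so P = 3130×0.0788/1.008 = 244 N.

P_min ≈ 244 N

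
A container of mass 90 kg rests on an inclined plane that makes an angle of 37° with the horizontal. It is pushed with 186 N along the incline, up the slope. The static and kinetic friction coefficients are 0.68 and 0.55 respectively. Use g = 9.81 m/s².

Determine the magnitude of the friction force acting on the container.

f ≈ 345 N (up the incline)

The normal reaction is N = m g cos θ = 705.1 N.
The friction needed for equilibrium is m g sin θ − P = 531.3 − 186 = 345.3 N, measured positive up-slope.
Maximum static friction available: μ_s N = 0.68 × 705.1 = 479.5 N.
Since |345.3| ≤ 479.5 N, static friction is sufficient; f equals the required value, not μ_s N.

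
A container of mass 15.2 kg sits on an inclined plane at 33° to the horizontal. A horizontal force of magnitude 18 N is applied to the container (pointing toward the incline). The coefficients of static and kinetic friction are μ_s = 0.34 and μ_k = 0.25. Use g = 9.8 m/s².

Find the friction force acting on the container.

Resolve perpendicular to the incline: N = m g cos θ + P sin θ = 15.2×9.8×cos 33° + 18×sin 33° = 134.7 N.
Parallel to the incline: P cos θ − m g sin θ = 15.1 − 81.13 = -66.03 N; the friction needed to balance this is 66.03 N acting up the slope.
Maximum static friction: μ_s N = 0.34 × 134.7 = 45.81 N.
|f_req| = 66.03 > 45.81 N → the container slides down the incline; f = μ_k N = 0.25 × 134.7 = 33.7 N.

f ≈ 33.7 N (up the incline)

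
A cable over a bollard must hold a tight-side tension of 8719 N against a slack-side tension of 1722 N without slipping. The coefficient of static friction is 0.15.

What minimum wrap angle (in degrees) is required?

T₂/T₁ = e^{μβ} → β = ln(T₂/T₁)/μ.
β = ln(8719/1722)/0.15 = 1.622/0.15 = 10.81 rad.
In degrees: β = 10.81 × 180/π = 620°.

β_min ≈ 620°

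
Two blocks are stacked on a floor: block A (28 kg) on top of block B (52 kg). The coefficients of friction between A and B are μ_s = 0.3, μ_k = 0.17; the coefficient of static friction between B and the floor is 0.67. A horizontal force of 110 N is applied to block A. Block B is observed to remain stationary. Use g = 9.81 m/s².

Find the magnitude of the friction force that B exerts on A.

The normal force B exerts on A is simply A's weight, N₁ = 274.7 N.
Maximum static friction on A from B: μ_s N₁ = 0.3×274.7 = 82.4 N.
P = 110 N exceeds that limit, so A slips over B and the interface friction becomes kinetic: f₁ = μ_k N₁ = 0.17×274.7 = 46.7 N.
By Newton's third law B feels 46.7 N forward from A. With B stationary, the floor's static friction on B balances it: f₂ = 46.7 N (well within μ_s(m_A+m_B)g = 525.8 N).

f ≈ 46.7 N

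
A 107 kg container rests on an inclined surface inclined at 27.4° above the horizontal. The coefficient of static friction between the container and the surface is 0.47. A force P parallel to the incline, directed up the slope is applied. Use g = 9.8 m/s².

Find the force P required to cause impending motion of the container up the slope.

P ≈ 920 N

At impending motion up the slope, friction acts down-slope at its limit: f = μ_s N.
P is parallel to the surface, so N = m g cos θ = 931 N.
Along the incline: P = m g sin θ + μ_s N = 483 + 0.47×931 = 920 N.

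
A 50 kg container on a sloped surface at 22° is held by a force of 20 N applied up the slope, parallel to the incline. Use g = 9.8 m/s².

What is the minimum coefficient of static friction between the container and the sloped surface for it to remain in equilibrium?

N = m g cos θ = 454.3 N.
Friction must make up the shortfall along the incline: f = m g sin θ − P = 183.6 − 20 = 163.6 N.
At the threshold f = μ_s N, so μ_s,min = 163.6/454.3 = 0.36.

μ_s,min ≈ 0.36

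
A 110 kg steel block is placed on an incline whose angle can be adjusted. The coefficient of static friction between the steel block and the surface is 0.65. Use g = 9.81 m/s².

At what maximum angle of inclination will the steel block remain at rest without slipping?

At the slip threshold, m g sin θ = μ_s · m g cos θ, so tan θ = μ_s.
θ_max = arctan(0.65) = 33°.

θ_max ≈ 33°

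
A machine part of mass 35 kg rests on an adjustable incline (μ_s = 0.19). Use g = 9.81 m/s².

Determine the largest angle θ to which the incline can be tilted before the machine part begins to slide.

θ_max ≈ 10.8°

At the slip threshold, m g sin θ = μ_s · m g cos θ, so tan θ = μ_s.
θ_max = arctan(0.19) = 10.8°.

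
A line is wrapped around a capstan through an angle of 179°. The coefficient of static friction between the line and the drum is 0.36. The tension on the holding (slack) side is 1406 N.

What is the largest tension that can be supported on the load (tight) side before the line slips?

T_max ≈ 4330 N

At impending slip the capstan equation gives T₂/T₁ = e^{μβ} with β in radians.
β = 179° × π/180 = 3.124 rad.
e^{μβ} = e^{0.36×3.124} = 3.079.
T₂ = T₁ · e^{μβ} = 1406 × 3.079 = 4330 N.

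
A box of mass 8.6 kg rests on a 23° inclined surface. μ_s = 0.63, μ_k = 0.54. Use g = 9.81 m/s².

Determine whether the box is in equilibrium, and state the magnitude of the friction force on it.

f ≈ 33 N

N = m g cos θ = 77.7 N.
Down-slope weight component: m g sin θ = 33 N.
μ_s N = 48.9 N.
33 ≤ 48.9 N, so it stays put; friction = 33 N.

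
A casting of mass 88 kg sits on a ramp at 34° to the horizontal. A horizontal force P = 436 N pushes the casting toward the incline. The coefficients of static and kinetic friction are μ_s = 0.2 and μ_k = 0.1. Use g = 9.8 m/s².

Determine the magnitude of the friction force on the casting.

f ≈ 121 N (up the incline)

Normal direction: N = m g cos θ + P sin θ = 958.8 N.
Parallel to the incline: P cos θ − m g sin θ = 361.5 − 482.2 = -120.8 N; the friction needed to balance this is 120.8 N acting up the slope.
Maximum static friction: μ_s N = 0.2 × 958.8 = 191.8 N.
|f_req| = 120.8 ≤ 191.8 N → the casting is in equilibrium; friction equals the required value.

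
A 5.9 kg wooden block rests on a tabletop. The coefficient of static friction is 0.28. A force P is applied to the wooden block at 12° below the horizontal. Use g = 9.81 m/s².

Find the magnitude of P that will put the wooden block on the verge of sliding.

P ≈ 17.6 N

N = m g + P sin α (the push presses the wooden block into the tabletop).
At impending slip, P cos α = μ_s N = μ_s (m g + P sin α).
Solving: P (cos α − μ_s sin α) = μ_s m g → P = 0.28×57.9/(cos 12° − 0.28 sin 12°) = 16.2/0.9199 = 17.6 N.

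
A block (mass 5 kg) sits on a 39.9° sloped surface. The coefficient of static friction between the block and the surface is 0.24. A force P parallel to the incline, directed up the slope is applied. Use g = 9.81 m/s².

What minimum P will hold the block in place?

P_min ≈ 22.4 N

The block tends to slide down (tan θ > μ_s), so at the point of impending slip friction acts up-slope at its limit: f = μ_s N.
P is parallel to the surface, so N = m g cos θ = 37.6 N.
Along the incline: P + μ_s N = m g sin θ, so P = 31.5 − 0.24×37.6 = 22.4 N.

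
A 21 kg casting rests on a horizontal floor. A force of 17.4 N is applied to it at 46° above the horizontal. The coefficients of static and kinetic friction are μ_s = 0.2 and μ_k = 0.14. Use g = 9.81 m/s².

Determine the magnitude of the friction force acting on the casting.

N = m g − P sin α = 206 − 17.4×sin 46° = 193.5 N.
For equilibrium, f = P cos α = 17.4×cos 46° = 12.09 N.
μ_s N = 0.2 × 193.5 = 38.7 N.
12.09 ≤ 38.7 N → static; friction equals the required 12.1 N.

f ≈ 12.1 N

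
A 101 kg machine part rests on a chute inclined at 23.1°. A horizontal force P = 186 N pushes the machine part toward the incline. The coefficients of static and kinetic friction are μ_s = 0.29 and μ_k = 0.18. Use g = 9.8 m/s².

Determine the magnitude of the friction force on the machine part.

Normal direction: N = m g cos θ + P sin θ = 983.4 N.
Along the incline, the net driving force (taking up-slope positive) is P cos θ − m g sin θ = 171.1 − 388.3 = -217.2 N, so equilibrium requires friction f = 217.2 N (up-slope).
The limit of static friction is μ_s N = 285.2 N.
|f_req| = 217.2 ≤ 285.2 N → the machine part is in equilibrium; friction equals the required value.

f ≈ 217 N (up the incline)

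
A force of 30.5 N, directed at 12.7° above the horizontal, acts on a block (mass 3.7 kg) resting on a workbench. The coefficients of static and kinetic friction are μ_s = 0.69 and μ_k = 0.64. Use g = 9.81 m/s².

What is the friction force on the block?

The vertical component of P reduces the normal force: N = m g − P sin α = 36.3 − 6.705 = 29.59 N.
For equilibrium, f = P cos α = 30.5×cos 12.7° = 29.75 N.
μ_s N = 0.69 × 29.59 = 20.42 N.
29.75 > 20.42 N → the block slides; f = μ_k N = 0.64×29.59 = 18.9 N.

f ≈ 18.9 N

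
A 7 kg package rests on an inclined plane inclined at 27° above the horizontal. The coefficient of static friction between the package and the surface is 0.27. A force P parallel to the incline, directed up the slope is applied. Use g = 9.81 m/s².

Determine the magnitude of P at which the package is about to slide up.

P ≈ 47.7 N

At impending motion up the slope, friction acts down-slope at its limit: f = μ_s N.
P is parallel to the surface, so N = m g cos θ = 61.2 N.
Along the incline: P = m g sin θ + μ_s N = 31.2 + 0.27×61.2 = 47.7 N.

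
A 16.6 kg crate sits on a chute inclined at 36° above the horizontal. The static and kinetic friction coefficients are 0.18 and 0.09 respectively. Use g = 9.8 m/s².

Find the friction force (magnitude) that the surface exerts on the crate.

f ≈ 11.8 N (up the incline)

Perpendicular to the surface, N = m g cos θ = 16.6·9.8·cos 36° = 131.6 N.
For equilibrium along the incline, friction must balance the weight component: f = m g sin θ = 95.62 N up the slope.
Maximum static friction available: μ_s N = 0.18 × 131.6 = 23.69 N.
Since |95.62| > 23.69 N, static friction cannot hold it; the crate slides down the incline and kinetic friction applies: f = μ_k N = 0.09 × 131.6 = 11.8 N.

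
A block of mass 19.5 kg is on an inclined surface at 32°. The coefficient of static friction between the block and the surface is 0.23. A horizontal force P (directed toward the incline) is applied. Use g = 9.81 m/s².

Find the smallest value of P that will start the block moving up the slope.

P ≈ 191 N

At impending motion up the slope, friction acts down-slope at its limit: f = μ_s N.
Perpendicular to the incline: N = m g cos θ + P sin θ.
Along the incline: P cos θ = m g sin θ + μ_s N = m g sin θ + μ_s (m g cos θ + P sin θ).
Solving, P (cos θ − μ_s sin θ) = m g (sin θ + μ_s cos θ), so P = 19.5×9.81×(sin 32° + 0.23 cos 32°)/(cos 32° − 0.23 sin 32°) = 191×0.725/0.7262 = 191 N.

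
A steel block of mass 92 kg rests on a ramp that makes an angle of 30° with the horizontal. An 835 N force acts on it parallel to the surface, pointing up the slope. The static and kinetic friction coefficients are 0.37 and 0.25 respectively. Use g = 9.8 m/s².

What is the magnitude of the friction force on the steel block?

f ≈ 195 N (down the incline)

The normal reaction is N = m g cos θ = 780.8 N.
The friction needed for equilibrium is m g sin θ − P = 450.8 − 835 = -384.2 N, measured positive up-slope.
Static friction can supply at most μ_s N = 288.9 N.
Since |-384.2| > 288.9 N, static friction cannot hold it; the steel block slides up the incline and kinetic friction applies: f = μ_k N = 0.25 × 780.8 = 195 N.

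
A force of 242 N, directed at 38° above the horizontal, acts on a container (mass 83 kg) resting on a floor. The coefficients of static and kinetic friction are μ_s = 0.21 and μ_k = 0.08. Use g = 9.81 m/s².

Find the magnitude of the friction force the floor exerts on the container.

Vertical equilibrium gives N = m g − P sin α = 665.2 N.
Horizontally, friction must balance P cos α = 190.7 N.
The static-friction limit is μ_s N = 139.7 N.
The required friction exceeds μ_s N, so the container moves and f = μ_k N = 53.2 N.

f ≈ 53.2 N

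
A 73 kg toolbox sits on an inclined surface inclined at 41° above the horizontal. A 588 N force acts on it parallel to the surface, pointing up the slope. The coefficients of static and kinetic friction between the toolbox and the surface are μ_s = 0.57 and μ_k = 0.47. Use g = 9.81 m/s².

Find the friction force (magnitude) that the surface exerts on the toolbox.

f ≈ 118 N (down the incline)

Normal force: N = m g cos θ = 73 × 9.81 × cos 41° = 540.5 N.
The friction needed for equilibrium is m g sin θ − P = 469.8 − 588 = -118.2 N, measured positive up-slope.
Static friction can supply at most μ_s N = 308.1 N.
Since |-118.2| ≤ 308.1 N, static friction is sufficient; f equals the required value, not μ_s N.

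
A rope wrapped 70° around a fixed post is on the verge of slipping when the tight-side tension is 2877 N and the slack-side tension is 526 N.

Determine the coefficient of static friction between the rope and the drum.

μ ≈ 1.39

T₂/T₁ = e^{μβ} → μ = ln(T₂/T₁)/β.
β = 70° = 1.222 rad.
μ = ln(2877/526)/1.222 = ln(5.47)/1.222 = 1.39.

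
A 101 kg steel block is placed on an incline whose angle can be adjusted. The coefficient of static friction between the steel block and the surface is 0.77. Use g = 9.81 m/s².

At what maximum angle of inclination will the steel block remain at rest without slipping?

θ_max ≈ 37.6°

At the slip threshold, m g sin θ = μ_s · m g cos θ, so tan θ = μ_s.
θ_max = arctan(0.77) = 37.6°.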